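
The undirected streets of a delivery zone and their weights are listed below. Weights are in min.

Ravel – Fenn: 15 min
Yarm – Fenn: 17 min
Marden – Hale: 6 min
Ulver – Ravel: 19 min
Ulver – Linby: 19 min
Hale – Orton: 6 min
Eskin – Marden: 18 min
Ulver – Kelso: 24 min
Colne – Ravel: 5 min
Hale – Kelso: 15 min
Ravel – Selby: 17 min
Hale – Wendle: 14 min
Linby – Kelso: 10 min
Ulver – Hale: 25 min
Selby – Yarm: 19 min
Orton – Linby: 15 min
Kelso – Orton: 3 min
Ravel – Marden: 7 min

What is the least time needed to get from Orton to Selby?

Shortest distances from Orton:
Orton: 0
Kelso: 3  (via Orton)
Hale: 6  (via Orton)
Marden: 12  (via Hale)
Linby: 13  (via Kelso)
Ravel: 19  (via Marden)
Wendle: 20  (via Hale)
Colne: 24  (via Ravel)
Ulver: 27  (via Kelso)
Eskin: 30  (via Marden)
Fenn: 34  (via Ravel)
Selby: 36  (via Ravel)
Shortest route: Orton–Hale–Marden–Ravel–Selby = 36 min.

36 min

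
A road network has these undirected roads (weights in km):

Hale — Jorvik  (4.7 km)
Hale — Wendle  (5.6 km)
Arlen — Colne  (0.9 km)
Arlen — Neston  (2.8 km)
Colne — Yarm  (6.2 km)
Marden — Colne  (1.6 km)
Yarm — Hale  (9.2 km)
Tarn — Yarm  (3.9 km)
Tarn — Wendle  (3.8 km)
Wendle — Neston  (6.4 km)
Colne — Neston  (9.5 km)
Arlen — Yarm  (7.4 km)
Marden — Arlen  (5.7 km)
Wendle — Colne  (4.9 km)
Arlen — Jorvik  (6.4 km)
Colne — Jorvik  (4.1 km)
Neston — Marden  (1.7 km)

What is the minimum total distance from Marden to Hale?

10.4 km

Candidate routes:
Marden - Colne - Arlen - Jorvik - Hale: 1.6+0.9+6.4+4.7 = 13.6
Marden - Colne - Jorvik - Hale: 1.6+4.1+4.7 = 10.4
Marden - Colne - Wendle - Hale: 1.6+4.9+5.6 = 12.1
Marden - Neston - Wendle - Hale: 1.7+6.4+5.6 = 13.7
The minimum is 10.4 km via Marden - Colne - Jorvik - Hale.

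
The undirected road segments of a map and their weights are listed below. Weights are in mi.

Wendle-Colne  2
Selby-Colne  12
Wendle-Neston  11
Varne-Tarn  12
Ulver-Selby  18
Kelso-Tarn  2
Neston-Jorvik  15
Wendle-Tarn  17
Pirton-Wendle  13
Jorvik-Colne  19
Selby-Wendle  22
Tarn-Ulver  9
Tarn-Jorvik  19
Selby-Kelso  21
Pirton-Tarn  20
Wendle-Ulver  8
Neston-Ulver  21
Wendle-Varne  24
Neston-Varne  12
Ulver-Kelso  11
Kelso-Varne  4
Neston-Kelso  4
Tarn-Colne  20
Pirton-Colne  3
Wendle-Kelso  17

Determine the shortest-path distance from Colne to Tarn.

Running Dijkstra from Colne:
Colne: 0
Wendle: 2  (via Colne)
Pirton: 3  (via Colne)
Ulver: 10  (via Wendle)
Selby: 12  (via Colne)
Neston: 13  (via Wendle)
Kelso: 17  (via Neston)
Jorvik: 19  (via Colne)
Tarn: 19  (via Wendle)
Shortest route: Colne → Wendle → Tarn = 19 mi.

19 mi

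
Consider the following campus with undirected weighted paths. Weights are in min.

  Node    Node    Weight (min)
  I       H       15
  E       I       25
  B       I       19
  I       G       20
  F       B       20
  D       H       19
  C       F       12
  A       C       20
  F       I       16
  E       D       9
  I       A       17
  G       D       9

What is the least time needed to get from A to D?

Shortest distances from A:
A: 0
I: 17  (via A)
C: 20  (via A)
F: 32  (via C)
H: 32  (via I)
B: 36  (via I)
G: 37  (via I)
E: 42  (via I)
D: 46  (via G)
Shortest route: A → I → G → D = 46 min.

46 min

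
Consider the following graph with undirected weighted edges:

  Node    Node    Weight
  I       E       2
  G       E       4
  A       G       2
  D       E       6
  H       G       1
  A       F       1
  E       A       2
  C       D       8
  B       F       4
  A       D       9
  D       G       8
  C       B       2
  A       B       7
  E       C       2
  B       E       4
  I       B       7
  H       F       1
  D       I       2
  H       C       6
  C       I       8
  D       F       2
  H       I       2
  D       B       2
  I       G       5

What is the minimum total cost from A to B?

5

Settle nodes by increasing distance from A:
A: 0
F: 1  (via A)
E: 2  (via A)
G: 2  (via A)
H: 2  (via F)
D: 3  (via F)
C: 4  (via E)
I: 4  (via E)
B: 5  (via F)
Shortest route: A–F–B = 5.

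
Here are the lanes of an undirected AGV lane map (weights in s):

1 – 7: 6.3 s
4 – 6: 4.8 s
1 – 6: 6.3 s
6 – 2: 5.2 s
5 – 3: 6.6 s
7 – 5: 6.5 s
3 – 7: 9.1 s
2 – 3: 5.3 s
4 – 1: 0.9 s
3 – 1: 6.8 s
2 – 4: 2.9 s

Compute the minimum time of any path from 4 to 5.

Compare a few routes:
4–2–3–5: 2.9+5.3+6.6 = 14.8
4–1–3–5: 0.9+6.8+6.6 = 14.3
4–1–7–5: 0.9+6.3+6.5 = 13.7
4–6–2–3–5: 4.8+5.2+5.3+6.6 = 21.9
The minimum is 13.7 s via 4–1–7–5.

13.7 s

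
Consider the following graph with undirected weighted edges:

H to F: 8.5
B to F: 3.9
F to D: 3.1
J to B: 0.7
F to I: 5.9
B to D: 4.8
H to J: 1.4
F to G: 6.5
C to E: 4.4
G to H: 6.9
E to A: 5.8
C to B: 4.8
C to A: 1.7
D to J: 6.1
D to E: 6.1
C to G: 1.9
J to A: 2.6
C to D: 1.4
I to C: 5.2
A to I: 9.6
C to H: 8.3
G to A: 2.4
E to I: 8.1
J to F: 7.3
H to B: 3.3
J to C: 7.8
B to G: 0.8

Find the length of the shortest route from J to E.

Candidate routes:
J–A–E: 2.6+5.8 = 8.4
J–B–G–C–E: 0.7+0.8+1.9+4.4 = 7.8
Cheapest is J–B–G–C–E at 7.8.

7.8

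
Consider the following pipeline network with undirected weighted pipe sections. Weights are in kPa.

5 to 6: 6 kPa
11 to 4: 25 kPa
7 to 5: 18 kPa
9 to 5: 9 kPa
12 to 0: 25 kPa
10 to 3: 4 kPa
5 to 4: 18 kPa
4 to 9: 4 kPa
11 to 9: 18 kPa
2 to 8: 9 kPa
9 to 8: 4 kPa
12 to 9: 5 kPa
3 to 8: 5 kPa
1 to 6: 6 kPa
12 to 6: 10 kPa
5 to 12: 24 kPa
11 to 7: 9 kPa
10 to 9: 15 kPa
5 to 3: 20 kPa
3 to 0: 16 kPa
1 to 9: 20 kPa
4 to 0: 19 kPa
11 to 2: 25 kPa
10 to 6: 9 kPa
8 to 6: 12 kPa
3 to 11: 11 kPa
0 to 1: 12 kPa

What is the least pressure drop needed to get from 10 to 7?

24 kPa

Candidate routes:
10–3–8–9–11–7: 4+5+4+18+9 = 40
10–6–5–7: 9+6+18 = 33
10–3–11–7: 4+11+9 = 24
Cheapest is 10–3–11–7 at 24 kPa.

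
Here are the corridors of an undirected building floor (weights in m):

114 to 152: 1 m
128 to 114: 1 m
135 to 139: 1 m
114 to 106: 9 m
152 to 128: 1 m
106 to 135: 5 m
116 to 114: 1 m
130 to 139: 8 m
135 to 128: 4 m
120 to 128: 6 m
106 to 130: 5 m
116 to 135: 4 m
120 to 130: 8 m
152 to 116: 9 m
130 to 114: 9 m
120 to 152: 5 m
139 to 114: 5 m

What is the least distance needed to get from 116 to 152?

2 m

Shortest distances from 116:
116: 0
114: 1  (via 116)
152: 2  (via 114)
Shortest route: 116 → 114 → 152 = 2 m.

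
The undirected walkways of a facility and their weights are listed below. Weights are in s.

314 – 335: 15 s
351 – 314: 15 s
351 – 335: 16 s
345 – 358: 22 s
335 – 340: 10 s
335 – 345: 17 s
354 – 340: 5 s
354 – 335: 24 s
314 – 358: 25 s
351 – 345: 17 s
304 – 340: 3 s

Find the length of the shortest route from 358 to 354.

Candidate routes:
358 → 345 → 335 → 340 → 354: 22+17+10+5 = 54
358 → 314 → 335 → 340 → 354: 25+15+10+5 = 55
358 → 345 → 335 → 354: 22+17+24 = 63
Cheapest is 358 → 345 → 335 → 340 → 354 at 54 s.

54 s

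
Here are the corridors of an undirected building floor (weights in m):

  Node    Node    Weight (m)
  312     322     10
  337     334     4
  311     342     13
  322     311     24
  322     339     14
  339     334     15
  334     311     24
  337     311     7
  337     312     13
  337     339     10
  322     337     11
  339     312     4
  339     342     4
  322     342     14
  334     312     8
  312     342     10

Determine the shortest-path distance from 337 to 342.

Shortest distances from 337:
337: 0
334: 4  (via 337)
311: 7  (via 337)
339: 10  (via 337)
322: 11  (via 337)
312: 12  (via 334)
342: 14  (via 339)
Shortest route: 337–339–342 = 14 m.

14 m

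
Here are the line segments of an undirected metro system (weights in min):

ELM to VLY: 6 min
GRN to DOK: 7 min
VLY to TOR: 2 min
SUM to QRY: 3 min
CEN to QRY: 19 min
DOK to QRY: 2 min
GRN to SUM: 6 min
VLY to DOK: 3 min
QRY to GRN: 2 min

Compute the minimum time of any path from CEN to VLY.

24 min

Running Dijkstra from CEN:
CEN: 0
QRY: 19  (via CEN)
GRN: 21  (via QRY)
DOK: 21  (via QRY)
SUM: 22  (via QRY)
VLY: 24  (via DOK)
Shortest route: CEN → QRY → DOK → VLY = 24 min.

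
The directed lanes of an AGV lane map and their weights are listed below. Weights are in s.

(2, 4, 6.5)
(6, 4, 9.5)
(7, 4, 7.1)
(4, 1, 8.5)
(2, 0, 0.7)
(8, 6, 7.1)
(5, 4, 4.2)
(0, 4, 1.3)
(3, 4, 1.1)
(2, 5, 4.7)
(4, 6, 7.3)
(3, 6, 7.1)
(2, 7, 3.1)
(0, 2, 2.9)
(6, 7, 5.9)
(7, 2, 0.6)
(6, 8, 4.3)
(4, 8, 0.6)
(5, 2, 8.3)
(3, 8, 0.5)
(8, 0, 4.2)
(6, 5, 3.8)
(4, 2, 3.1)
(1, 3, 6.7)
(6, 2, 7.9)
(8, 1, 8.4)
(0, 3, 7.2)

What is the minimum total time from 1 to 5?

15.6 s

Compare a few routes:
1–3–4–2–5: 6.7+1.1+3.1+4.7 = 15.6
1–3–6–5: 6.7+7.1+3.8 = 17.6
1–3–8–6–5: 6.7+0.5+7.1+3.8 = 18.1
The minimum is 15.6 s via 1–3–4–2–5.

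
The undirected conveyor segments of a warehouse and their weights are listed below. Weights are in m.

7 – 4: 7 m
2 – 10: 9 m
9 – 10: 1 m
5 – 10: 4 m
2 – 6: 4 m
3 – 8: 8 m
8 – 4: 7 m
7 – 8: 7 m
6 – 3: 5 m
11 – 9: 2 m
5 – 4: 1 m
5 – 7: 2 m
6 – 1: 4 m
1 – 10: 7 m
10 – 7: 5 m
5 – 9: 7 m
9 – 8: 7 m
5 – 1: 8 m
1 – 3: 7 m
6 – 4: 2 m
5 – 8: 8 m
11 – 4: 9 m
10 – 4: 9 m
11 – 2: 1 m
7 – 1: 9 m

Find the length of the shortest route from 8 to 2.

Compare a few routes:
8 → 5 → 4 → 6 → 2: 8+1+2+4 = 15
8 → 9 → 11 → 2: 7+2+1 = 10
8 → 7 → 5 → 4 → 6 → 2: 7+2+1+2+4 = 16
8 → 4 → 6 → 2: 7+2+4 = 13
The minimum is 10 m via 8 → 9 → 11 → 2.

10 m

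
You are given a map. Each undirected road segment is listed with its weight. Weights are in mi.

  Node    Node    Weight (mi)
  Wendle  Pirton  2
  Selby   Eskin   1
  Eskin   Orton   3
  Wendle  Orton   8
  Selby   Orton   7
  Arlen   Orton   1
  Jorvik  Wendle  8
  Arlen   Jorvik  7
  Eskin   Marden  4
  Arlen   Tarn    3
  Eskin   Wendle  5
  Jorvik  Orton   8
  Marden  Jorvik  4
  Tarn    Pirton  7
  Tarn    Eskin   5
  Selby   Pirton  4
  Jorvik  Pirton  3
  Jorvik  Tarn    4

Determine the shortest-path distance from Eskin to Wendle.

Shortest distances from Eskin:
Eskin: 0
Selby: 1  (via Eskin)
Orton: 3  (via Eskin)
Marden: 4  (via Eskin)
Arlen: 4  (via Orton)
Wendle: 5  (via Eskin)
Shortest route: Eskin–Wendle = 5 mi.

5 mi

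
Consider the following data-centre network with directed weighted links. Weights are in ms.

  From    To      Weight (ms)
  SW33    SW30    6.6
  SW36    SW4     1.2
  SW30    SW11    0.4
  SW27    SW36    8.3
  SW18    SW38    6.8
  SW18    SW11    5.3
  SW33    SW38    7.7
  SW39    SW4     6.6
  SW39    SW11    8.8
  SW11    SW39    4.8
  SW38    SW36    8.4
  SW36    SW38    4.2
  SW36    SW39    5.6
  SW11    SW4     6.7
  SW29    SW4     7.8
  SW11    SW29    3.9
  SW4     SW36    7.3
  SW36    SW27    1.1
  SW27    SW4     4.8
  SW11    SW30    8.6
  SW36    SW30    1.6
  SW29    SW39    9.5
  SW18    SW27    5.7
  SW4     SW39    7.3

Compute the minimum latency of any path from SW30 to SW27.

Candidate routes:
SW30 - SW11 - SW4 - SW36 - SW27: 0.4+6.7+7.3+1.1 = 15.5
SW30 - SW11 - SW39 - SW4 - SW36 - SW27: 0.4+4.8+6.6+7.3+1.1 = 20.2
The minimum is 15.5 ms via SW30 - SW11 - SW4 - SW36 - SW27.

15.5 ms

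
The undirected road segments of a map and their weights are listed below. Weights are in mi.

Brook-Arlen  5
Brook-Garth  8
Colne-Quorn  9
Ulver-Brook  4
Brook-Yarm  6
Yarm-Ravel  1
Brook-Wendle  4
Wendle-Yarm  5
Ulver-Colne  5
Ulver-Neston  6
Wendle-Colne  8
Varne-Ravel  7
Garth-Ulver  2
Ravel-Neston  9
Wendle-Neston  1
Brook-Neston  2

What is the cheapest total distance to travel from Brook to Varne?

14 mi

Running Dijkstra from Brook:
Brook: 0
Neston: 2  (via Brook)
Wendle: 3  (via Neston)
Ulver: 4  (via Brook)
Arlen: 5  (via Brook)
Yarm: 6  (via Brook)
Garth: 6  (via Ulver)
Ravel: 7  (via Yarm)
Colne: 9  (via Ulver)
Varne: 14  (via Ravel)
Shortest route: Brook → Yarm → Ravel → Varne = 14 mi.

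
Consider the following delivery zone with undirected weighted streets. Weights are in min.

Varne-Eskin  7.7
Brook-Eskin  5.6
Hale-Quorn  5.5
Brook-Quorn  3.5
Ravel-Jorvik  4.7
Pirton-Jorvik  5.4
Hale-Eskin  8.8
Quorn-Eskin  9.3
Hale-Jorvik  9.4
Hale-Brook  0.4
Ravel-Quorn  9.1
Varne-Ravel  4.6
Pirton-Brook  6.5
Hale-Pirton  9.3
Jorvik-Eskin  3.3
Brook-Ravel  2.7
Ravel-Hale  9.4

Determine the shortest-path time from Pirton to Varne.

Running Dijkstra from Pirton:
Pirton: 0
Jorvik: 5.4  (via Pirton)
Brook: 6.5  (via Pirton)
Hale: 6.9  (via Brook)
Eskin: 8.7  (via Jorvik)
Ravel: 9.2  (via Brook)
Quorn: 10  (via Brook)
Varne: 13.8  (via Ravel)
Shortest route: Pirton → Brook → Ravel → Varne = 13.8 min.

13.8 min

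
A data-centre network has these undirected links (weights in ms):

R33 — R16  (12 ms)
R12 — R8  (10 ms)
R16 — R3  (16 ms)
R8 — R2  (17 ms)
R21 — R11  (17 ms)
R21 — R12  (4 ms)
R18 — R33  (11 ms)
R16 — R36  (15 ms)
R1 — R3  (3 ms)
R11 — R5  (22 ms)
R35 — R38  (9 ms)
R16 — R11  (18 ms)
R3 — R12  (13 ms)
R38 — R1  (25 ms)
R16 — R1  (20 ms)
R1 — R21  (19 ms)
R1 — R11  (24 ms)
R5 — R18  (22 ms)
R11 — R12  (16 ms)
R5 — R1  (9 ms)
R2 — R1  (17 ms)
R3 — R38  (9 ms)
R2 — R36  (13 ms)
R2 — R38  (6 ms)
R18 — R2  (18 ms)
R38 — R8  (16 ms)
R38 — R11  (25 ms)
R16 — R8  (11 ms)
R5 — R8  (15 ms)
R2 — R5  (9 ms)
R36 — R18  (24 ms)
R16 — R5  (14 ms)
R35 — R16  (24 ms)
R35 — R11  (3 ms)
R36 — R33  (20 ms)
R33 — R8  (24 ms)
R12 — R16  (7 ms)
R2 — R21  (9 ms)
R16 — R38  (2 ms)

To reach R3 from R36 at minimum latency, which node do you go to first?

Enumerating some paths:
R36–R16–R38–R3: 15+2+9 = 26
R36–R2–R38–R3: 13+6+9 = 28
The minimum is 26 ms via R36–R16–R38–R3.
So from R36 the first move is to R16.

R16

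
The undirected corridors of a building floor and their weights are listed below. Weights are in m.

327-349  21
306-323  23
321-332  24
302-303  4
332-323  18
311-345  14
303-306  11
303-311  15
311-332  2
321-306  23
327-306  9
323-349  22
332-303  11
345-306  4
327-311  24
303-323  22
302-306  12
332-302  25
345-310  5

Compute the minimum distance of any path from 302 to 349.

Settle nodes by increasing distance from 302:
302: 0
303: 4  (via 302)
306: 12  (via 302)
332: 15  (via 303)
345: 16  (via 306)
311: 17  (via 332)
327: 21  (via 306)
310: 21  (via 345)
323: 26  (via 303)
321: 35  (via 306)
349: 42  (via 327)
Shortest route: 302 → 306 → 327 → 349 = 42 m.

42 m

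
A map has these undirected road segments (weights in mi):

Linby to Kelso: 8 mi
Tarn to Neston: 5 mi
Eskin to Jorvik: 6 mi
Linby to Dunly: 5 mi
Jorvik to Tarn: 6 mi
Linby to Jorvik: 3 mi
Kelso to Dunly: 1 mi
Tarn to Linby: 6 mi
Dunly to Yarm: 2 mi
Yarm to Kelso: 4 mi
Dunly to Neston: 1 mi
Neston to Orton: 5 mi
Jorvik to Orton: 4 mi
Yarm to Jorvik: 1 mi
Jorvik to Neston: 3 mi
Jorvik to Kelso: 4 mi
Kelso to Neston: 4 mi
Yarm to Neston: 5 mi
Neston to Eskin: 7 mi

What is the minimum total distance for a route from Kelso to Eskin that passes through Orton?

Best Kelso to Orton: Kelso–Dunly–Neston–Orton costing 7
Best Orton to Eskin: Orton–Jorvik–Eskin costing 10
Total via Orton: 7 + 10 = 17 mi.

17 mi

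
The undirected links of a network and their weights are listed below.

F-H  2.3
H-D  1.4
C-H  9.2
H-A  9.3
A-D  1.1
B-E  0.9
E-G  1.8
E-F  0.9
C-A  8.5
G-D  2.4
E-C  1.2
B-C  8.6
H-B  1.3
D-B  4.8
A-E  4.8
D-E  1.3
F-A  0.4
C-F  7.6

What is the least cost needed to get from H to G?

3.8

Settle nodes by increasing distance from H:
H: 0
B: 1.3  (via H)
D: 1.4  (via H)
E: 2.2  (via B)
F: 2.3  (via H)
A: 2.5  (via D)
C: 3.4  (via E)
G: 3.8  (via D)
Shortest route: H → D → G = 3.8.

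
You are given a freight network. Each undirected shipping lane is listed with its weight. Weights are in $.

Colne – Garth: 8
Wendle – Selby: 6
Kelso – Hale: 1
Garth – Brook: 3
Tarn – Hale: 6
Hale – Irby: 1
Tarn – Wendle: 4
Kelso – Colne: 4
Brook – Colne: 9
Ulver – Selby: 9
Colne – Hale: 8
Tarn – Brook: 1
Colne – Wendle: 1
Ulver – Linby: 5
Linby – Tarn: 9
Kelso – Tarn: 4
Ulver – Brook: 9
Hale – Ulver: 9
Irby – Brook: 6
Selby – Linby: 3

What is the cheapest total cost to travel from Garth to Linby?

Candidate routes:
Garth - Brook - Tarn - Linby: 3+1+9 = 13
Garth - Brook - Ulver - Linby: 3+9+5 = 17
Garth - Brook - Tarn - Wendle - Selby - Linby: 3+1+4+6+3 = 17
The minimum is $13 via Garth - Brook - Tarn - Linby.

$13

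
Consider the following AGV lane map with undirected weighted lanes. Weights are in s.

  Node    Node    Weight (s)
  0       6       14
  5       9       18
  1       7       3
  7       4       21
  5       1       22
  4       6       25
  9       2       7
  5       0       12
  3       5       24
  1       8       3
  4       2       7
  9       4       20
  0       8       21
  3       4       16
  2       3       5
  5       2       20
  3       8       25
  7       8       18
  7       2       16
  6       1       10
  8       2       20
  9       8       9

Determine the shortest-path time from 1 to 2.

Settle nodes by increasing distance from 1:
1: 0
7: 3  (via 1)
8: 3  (via 1)
6: 10  (via 1)
9: 12  (via 8)
2: 19  (via 7)
Shortest route: 1–7–2 = 19 s.

19 s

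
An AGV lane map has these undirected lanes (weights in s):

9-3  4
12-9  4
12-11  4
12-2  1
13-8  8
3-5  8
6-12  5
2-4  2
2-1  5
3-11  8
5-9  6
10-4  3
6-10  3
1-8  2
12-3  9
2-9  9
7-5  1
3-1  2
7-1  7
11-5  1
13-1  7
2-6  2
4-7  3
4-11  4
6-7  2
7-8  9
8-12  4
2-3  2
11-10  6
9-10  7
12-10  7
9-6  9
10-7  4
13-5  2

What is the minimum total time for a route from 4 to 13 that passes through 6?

Best 4 to 6: 4 → 2 → 6 costing 4
Shortest 6→13: 6 → 7 → 5 → 13 = 5
Total via 6: 4 + 5 = 9 s.

9 s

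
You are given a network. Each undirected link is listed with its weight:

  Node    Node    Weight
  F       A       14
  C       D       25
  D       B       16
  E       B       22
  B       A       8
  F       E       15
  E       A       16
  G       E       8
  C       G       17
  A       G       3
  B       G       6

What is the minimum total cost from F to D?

38

Candidate routes:
F–E–G–B–D: 15+8+6+16 = 45
F–A–B–D: 14+8+16 = 38
F–E–G–A–B–D: 15+8+3+8+16 = 50
F–A–G–B–D: 14+3+6+16 = 39
The minimum is 38 via F–A–B–D.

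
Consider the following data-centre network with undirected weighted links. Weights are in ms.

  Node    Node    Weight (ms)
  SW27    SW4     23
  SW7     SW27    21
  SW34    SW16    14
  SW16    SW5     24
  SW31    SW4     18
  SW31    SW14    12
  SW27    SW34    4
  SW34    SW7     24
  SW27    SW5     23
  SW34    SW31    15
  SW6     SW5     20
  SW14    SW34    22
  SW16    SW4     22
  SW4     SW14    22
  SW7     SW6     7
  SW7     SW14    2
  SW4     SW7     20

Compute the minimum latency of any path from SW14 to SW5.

Enumerating some paths:
SW14 → SW7 → SW27 → SW5: 2+21+23 = 46
SW14 → SW7 → SW6 → SW5: 2+7+20 = 29
SW14 → SW7 → SW34 → SW27 → SW5: 2+24+4+23 = 53
SW14 → SW34 → SW27 → SW5: 22+4+23 = 49
The minimum is 29 ms via SW14 → SW7 → SW6 → SW5.

29 ms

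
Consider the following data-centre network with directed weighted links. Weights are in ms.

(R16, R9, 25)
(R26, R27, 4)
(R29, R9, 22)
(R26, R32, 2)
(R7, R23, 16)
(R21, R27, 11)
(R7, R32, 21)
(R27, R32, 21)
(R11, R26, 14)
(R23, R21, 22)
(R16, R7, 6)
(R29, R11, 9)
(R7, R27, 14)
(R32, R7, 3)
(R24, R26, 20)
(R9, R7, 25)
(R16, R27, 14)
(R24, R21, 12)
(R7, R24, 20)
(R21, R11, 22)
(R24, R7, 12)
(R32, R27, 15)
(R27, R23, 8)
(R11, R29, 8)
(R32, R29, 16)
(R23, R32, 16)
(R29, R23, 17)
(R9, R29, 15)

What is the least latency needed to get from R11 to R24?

39 ms

Enumerating some paths:
R11–R26–R32–R7–R24: 14+2+3+20 = 39
R11–R26–R27–R32–R7–R24: 14+4+21+3+20 = 62
R11–R29–R23–R32–R7–R24: 8+17+16+3+20 = 64
Cheapest is R11–R26–R32–R7–R24 at 39 ms.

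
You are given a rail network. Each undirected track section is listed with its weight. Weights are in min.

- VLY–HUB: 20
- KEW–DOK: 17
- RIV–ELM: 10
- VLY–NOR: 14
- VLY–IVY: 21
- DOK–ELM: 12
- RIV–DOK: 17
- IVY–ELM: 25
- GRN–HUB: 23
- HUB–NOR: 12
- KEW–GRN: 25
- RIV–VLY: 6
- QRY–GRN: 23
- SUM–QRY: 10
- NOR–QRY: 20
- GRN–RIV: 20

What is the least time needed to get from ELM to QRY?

Enumerating some paths:
ELM–RIV–VLY–HUB–NOR–QRY: 10+6+20+12+20 = 68
ELM–RIV–GRN–QRY: 10+20+23 = 53
ELM–RIV–VLY–NOR–QRY: 10+6+14+20 = 50
The minimum is 50 min via ELM–RIV–VLY–NOR–QRY.

50 min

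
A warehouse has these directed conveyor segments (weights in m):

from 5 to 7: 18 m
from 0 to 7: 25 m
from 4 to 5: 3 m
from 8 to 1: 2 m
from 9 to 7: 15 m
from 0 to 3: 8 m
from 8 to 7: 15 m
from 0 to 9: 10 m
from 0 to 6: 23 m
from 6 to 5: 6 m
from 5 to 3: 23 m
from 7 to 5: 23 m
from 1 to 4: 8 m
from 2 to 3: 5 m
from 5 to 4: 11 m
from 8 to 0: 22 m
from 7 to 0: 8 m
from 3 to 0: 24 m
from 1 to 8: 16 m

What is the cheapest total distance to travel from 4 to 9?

Running Dijkstra from 4:
4: 0
5: 3  (via 4)
7: 21  (via 5)
3: 26  (via 5)
0: 29  (via 7)
9: 39  (via 0)
Shortest route: 4–5–7–0–9 = 39 m.

39 m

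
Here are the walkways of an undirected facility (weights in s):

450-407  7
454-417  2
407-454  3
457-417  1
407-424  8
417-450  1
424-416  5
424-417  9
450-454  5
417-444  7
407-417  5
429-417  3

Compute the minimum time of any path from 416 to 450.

Candidate routes:
416–424–407–417–450: 5+8+5+1 = 19
416–424–407–454–417–450: 5+8+3+2+1 = 19
416–424–417–450: 5+9+1 = 15
Cheapest is 416–424–417–450 at 15 s.

15 s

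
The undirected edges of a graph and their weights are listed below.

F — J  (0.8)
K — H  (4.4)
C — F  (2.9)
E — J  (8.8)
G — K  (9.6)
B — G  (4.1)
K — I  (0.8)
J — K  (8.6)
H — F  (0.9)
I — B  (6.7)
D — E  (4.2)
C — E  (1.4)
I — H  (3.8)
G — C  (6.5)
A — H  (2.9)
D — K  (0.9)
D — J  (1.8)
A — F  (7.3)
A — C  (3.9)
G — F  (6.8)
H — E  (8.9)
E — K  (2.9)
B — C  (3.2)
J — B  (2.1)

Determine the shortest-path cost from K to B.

Shortest distances from K:
K: 0
I: 0.8  (via K)
D: 0.9  (via K)
J: 2.7  (via D)
E: 2.9  (via K)
F: 3.5  (via J)
C: 4.3  (via E)
H: 4.4  (via K)
B: 4.8  (via J)
Shortest route: K–D–J–B = 4.8.

4.8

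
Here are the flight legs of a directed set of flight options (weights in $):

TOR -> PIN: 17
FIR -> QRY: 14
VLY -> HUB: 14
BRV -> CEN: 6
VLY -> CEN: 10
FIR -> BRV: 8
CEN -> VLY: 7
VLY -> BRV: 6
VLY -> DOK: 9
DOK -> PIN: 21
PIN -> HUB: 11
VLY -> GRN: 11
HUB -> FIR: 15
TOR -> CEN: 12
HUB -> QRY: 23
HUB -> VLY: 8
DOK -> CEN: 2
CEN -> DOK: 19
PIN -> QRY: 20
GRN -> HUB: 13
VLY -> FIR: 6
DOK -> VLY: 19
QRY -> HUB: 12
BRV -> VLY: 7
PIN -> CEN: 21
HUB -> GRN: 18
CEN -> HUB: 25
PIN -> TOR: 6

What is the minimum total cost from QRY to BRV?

$26

Compare a few routes:
QRY - HUB - FIR - BRV: 12+15+8 = 35
QRY - HUB - VLY - FIR - BRV: 12+8+6+8 = 34
QRY - HUB - VLY - BRV: 12+8+6 = 26
The minimum is $26 via QRY - HUB - VLY - BRV.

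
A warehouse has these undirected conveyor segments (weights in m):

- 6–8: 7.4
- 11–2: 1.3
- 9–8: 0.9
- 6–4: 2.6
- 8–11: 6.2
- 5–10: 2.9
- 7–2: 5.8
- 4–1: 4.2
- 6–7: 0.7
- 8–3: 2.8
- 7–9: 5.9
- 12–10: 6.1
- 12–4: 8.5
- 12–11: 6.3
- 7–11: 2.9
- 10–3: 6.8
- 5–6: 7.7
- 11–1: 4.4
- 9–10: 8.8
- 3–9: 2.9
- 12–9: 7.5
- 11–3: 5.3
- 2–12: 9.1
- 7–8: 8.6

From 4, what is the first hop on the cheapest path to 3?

Candidate routes:
4–6–7–11–3: 2.6+0.7+2.9+5.3 = 11.5
4–6–8–3: 2.6+7.4+2.8 = 12.8
4–6–7–9–3: 2.6+0.7+5.9+2.9 = 12.1
Cheapest is 4–6–7–11–3 at 11.5 m.
So from 4 the first move is to 6.

6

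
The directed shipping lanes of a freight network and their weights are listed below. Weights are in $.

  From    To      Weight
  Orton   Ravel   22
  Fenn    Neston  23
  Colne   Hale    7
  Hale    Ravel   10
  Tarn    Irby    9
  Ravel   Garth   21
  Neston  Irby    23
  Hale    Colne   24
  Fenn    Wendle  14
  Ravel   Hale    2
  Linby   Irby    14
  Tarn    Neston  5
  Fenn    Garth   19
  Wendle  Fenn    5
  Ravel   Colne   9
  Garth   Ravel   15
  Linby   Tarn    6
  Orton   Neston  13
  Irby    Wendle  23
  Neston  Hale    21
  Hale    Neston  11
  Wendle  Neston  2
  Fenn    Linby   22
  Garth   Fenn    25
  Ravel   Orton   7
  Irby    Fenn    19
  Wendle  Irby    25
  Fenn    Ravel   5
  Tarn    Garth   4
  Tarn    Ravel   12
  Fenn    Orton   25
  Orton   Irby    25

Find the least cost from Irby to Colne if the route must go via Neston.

Shortest Irby→Neston: Irby → Wendle → Neston = 25
Best Neston to Colne: Neston → Hale → Ravel → Colne costing 40
Total via Neston: 25 + 40 = $65.

$65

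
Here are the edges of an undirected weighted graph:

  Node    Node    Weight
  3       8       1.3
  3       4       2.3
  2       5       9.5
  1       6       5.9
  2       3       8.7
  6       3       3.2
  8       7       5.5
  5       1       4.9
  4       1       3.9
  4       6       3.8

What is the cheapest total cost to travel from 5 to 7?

Compare a few routes:
5 → 1 → 4 → 6 → 3 → 8 → 7: 4.9+3.9+3.8+3.2+1.3+5.5 = 22.6
5 → 1 → 6 → 3 → 8 → 7: 4.9+5.9+3.2+1.3+5.5 = 20.8
5 → 1 → 4 → 3 → 8 → 7: 4.9+3.9+2.3+1.3+5.5 = 17.9
Cheapest is 5 → 1 → 4 → 3 → 8 → 7 at 17.9.

17.9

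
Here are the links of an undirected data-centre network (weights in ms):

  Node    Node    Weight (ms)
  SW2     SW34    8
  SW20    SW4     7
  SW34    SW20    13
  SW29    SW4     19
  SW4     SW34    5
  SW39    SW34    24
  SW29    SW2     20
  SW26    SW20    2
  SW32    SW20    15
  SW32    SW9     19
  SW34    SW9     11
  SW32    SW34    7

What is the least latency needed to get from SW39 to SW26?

38 ms

Shortest distances from SW39:
SW39: 0
SW34: 24  (via SW39)
SW4: 29  (via SW34)
SW32: 31  (via SW34)
SW2: 32  (via SW34)
SW9: 35  (via SW34)
SW20: 36  (via SW4)
SW26: 38  (via SW20)
Shortest route: SW39–SW34–SW4–SW20–SW26 = 38 ms.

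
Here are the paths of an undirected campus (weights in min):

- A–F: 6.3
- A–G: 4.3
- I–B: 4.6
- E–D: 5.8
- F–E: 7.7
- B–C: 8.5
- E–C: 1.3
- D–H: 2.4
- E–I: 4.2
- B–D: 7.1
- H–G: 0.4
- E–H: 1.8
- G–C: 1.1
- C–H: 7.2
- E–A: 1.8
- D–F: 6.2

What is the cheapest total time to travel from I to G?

Candidate routes:
I–E–A–G: 4.2+1.8+4.3 = 10.3
I–E–H–G: 4.2+1.8+0.4 = 6.4
I–E–C–G: 4.2+1.3+1.1 = 6.6
Cheapest is I–E–H–G at 6.4 min.

6.4 min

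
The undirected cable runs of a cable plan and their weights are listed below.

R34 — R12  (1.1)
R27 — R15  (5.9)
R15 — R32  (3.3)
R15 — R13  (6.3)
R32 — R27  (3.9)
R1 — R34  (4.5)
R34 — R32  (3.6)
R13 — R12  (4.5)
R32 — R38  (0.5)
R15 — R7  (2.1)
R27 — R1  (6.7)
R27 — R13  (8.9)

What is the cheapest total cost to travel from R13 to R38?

9.7

Enumerating some paths:
R13 - R15 - R32 - R38: 6.3+3.3+0.5 = 10.1
R13 - R27 - R32 - R38: 8.9+3.9+0.5 = 13.3
R13 - R12 - R34 - R32 - R38: 4.5+1.1+3.6+0.5 = 9.7
The minimum is 9.7 via R13 - R12 - R34 - R32 - R38.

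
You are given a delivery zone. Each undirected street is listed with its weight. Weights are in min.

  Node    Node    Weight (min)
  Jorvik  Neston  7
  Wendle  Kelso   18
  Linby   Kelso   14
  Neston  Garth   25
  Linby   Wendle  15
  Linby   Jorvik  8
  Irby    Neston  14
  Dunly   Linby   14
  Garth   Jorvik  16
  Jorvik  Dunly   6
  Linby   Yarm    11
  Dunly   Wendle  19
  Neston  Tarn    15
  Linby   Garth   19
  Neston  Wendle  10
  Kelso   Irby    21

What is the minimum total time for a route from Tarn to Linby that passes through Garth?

Shortest Tarn→Garth: Tarn → Neston → Jorvik → Garth = 38
Best Garth to Linby: Garth → Linby costing 19
Total via Garth: 38 + 19 = 57 min.

57 min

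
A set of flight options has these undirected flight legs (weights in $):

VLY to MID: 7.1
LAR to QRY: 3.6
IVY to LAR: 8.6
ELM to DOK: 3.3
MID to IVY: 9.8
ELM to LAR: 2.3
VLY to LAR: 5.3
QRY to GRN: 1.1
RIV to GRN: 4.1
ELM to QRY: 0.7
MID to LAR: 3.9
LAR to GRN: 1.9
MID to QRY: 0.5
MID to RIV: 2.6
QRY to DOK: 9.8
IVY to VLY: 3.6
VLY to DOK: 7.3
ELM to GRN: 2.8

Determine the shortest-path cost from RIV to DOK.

Compare a few routes:
RIV–MID–QRY–ELM–DOK: 2.6+0.5+0.7+3.3 = 7.1
RIV–GRN–QRY–ELM–DOK: 4.1+1.1+0.7+3.3 = 9.2
Cheapest is RIV–MID–QRY–ELM–DOK at $7.1.

$7.1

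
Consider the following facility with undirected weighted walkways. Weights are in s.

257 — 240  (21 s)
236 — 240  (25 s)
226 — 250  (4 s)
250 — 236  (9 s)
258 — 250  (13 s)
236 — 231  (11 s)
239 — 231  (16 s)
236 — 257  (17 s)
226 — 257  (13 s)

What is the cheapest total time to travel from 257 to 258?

30 s

Running Dijkstra from 257:
257: 0
226: 13  (via 257)
236: 17  (via 257)
250: 17  (via 226)
240: 21  (via 257)
231: 28  (via 236)
258: 30  (via 250)
Shortest route: 257–226–250–258 = 30 s.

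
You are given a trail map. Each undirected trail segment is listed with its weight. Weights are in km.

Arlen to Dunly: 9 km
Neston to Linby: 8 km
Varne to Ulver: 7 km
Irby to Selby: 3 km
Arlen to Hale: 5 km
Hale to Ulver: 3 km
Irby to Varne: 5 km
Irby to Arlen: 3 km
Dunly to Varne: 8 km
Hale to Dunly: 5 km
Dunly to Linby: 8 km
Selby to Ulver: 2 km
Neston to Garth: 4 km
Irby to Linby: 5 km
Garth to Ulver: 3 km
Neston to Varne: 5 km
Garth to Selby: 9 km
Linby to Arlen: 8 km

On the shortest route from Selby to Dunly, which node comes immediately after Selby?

Candidate routes:
Selby → Irby → Arlen → Dunly: 3+3+9 = 15
Selby → Ulver → Hale → Dunly: 2+3+5 = 10
Selby → Irby → Linby → Dunly: 3+5+8 = 16
Selby → Irby → Arlen → Hale → Dunly: 3+3+5+5 = 16
The minimum is 10 km via Selby → Ulver → Hale → Dunly.
So from Selby the first move is to Ulver.

Ulver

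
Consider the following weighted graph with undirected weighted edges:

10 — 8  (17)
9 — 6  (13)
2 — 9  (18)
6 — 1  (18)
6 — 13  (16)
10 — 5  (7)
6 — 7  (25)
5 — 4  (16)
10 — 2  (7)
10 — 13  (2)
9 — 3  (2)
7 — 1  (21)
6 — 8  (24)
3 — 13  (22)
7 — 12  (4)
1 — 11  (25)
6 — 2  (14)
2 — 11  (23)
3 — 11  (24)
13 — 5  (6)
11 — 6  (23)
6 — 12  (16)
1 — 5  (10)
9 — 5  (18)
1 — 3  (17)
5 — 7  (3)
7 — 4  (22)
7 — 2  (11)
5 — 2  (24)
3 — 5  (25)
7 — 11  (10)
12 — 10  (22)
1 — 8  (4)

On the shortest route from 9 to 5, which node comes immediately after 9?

Enumerating some paths:
9 - 3 - 1 - 5: 2+17+10 = 29
9 - 3 - 5: 2+25 = 27
9 - 5: 18 = 18
9 - 3 - 13 - 5: 2+22+6 = 30
The minimum is 18 via 9 - 5.
So from 9 the first move is to 5.

5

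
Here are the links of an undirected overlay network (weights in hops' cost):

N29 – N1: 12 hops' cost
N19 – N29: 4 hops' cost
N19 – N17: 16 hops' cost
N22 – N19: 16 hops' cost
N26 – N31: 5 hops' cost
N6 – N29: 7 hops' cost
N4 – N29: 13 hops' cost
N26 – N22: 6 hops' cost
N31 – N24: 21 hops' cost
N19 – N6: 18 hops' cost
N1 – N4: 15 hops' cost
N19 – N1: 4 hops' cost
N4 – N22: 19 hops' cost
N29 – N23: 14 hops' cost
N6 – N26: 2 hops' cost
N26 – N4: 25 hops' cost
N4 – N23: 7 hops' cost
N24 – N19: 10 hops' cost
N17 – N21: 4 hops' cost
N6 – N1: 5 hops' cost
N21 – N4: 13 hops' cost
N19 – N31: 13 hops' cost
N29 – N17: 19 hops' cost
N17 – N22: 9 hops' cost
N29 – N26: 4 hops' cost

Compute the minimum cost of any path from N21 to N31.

Enumerating some paths:
N21 → N17 → N29 → N26 → N31: 4+19+4+5 = 32
N21 → N17 → N22 → N26 → N31: 4+9+6+5 = 24
Cheapest is N21 → N17 → N22 → N26 → N31 at 24 hops' cost.

24 hops' cost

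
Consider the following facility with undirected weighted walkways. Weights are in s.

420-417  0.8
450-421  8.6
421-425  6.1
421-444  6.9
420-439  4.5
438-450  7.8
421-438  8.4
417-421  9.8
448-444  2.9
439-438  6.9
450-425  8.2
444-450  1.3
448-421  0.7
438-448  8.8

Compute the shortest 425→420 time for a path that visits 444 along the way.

Shortest 425→444: 425 → 450 → 444 = 9.5
Best 444 to 420: 444 → 448 → 421 → 417 → 420 costing 14.2
Total via 444: 9.5 + 14.2 = 23.7 s.

23.7 s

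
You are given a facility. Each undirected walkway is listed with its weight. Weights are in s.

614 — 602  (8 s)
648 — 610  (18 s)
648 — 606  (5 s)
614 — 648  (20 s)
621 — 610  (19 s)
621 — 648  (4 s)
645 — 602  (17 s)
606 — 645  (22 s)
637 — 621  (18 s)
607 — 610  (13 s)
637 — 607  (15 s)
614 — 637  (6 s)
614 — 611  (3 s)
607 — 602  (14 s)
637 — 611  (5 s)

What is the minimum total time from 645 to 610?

Candidate routes:
645 → 606 → 648 → 610: 22+5+18 = 45
645 → 602 → 607 → 610: 17+14+13 = 44
Cheapest is 645 → 602 → 607 → 610 at 44 s.

44 s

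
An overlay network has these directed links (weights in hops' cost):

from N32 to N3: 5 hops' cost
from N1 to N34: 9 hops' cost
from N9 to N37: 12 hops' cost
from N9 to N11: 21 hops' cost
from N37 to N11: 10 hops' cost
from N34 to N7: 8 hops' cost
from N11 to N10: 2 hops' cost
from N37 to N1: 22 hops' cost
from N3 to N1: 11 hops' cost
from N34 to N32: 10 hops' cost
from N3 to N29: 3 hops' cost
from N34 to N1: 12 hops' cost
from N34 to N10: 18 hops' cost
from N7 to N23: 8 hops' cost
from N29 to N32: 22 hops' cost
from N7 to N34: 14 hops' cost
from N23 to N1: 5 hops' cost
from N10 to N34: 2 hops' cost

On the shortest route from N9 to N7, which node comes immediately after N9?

Compare a few routes:
N9–N37–N11–N10–N34–N7: 12+10+2+2+8 = 34
N9–N11–N10–N34–N7: 21+2+2+8 = 33
N9–N37–N1–N34–N7: 12+22+9+8 = 51
The minimum is 33 hops' cost via N9–N11–N10–N34–N7.
So from N9 the first move is to N11.

N11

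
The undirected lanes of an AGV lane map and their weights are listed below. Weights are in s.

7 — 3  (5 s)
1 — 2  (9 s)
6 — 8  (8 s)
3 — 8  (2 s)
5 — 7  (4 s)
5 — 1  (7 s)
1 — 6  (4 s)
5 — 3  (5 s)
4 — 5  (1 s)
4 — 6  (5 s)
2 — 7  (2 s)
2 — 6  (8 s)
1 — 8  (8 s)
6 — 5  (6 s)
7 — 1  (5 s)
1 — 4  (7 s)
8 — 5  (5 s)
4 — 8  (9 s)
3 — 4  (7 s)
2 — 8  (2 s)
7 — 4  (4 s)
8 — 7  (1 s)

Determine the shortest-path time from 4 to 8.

Shortest distances from 4:
4: 0
5: 1  (via 4)
7: 4  (via 4)
6: 5  (via 4)
8: 5  (via 7)
Shortest route: 4 → 7 → 8 = 5 s.

5 s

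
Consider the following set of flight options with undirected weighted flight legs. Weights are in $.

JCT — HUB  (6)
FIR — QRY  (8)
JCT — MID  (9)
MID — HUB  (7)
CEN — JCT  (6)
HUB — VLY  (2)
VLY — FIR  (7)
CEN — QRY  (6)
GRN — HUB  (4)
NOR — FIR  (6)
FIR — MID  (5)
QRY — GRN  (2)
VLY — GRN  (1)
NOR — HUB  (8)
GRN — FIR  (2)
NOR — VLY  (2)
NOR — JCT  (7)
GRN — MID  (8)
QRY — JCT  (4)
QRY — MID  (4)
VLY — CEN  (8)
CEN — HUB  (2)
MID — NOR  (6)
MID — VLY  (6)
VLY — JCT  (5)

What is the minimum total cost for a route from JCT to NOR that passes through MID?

Best JCT to MID: JCT–QRY–MID costing 8
Shortest MID→NOR: MID–NOR = 6
Total via MID: 8 + 6 = $14.

$14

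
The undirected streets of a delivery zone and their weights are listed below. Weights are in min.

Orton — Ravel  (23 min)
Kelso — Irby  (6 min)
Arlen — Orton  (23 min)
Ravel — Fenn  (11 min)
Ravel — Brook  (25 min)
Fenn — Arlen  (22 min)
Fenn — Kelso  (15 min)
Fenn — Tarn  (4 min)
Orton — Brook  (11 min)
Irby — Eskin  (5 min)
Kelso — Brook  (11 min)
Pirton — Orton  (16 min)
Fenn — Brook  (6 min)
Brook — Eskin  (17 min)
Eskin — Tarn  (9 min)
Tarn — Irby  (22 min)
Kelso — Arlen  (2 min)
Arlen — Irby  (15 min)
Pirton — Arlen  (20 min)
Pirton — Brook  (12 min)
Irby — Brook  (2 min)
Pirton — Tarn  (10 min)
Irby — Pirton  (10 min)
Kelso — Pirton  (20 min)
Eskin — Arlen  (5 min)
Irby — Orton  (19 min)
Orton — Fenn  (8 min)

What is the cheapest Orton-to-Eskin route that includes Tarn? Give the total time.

21 min

Shortest Orton→Tarn: Orton–Fenn–Tarn = 12
Best Tarn to Eskin: Tarn–Eskin costing 9
Total via Tarn: 12 + 9 = 21 min.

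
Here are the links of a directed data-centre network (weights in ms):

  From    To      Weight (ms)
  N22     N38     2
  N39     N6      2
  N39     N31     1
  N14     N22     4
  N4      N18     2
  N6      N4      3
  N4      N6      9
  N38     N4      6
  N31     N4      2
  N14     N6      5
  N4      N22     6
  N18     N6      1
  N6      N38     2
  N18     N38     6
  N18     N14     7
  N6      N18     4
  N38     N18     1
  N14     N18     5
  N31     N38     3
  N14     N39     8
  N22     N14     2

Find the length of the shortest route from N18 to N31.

Candidate routes:
N18 - N14 - N39 - N31: 7+8+1 = 16
N18 - N38 - N4 - N22 - N14 - N39 - N31: 6+6+6+2+8+1 = 29
N18 - N6 - N38 - N4 - N22 - N14 - N39 - N31: 1+2+6+6+2+8+1 = 26
N18 - N6 - N4 - N22 - N14 - N39 - N31: 1+3+6+2+8+1 = 21
Cheapest is N18 - N14 - N39 - N31 at 16 ms.

16 ms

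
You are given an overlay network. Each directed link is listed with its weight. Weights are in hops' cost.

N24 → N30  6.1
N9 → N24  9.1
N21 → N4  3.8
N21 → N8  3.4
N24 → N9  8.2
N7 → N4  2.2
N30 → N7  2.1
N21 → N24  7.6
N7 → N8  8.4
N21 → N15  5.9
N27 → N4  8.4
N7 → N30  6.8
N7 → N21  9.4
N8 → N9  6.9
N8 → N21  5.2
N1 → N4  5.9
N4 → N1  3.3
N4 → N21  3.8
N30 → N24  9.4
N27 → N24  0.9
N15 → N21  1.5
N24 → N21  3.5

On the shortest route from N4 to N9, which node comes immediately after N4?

Candidate routes:
N4 - N21 - N24 - N9: 3.8+7.6+8.2 = 19.6
N4 - N21 - N24 - N30 - N7 - N8 - N9: 3.8+7.6+6.1+2.1+8.4+6.9 = 34.9
N4 - N21 - N8 - N9: 3.8+3.4+6.9 = 14.1
The minimum is 14.1 hops' cost via N4 - N21 - N8 - N9.
So from N4 the first move is to N21.

N21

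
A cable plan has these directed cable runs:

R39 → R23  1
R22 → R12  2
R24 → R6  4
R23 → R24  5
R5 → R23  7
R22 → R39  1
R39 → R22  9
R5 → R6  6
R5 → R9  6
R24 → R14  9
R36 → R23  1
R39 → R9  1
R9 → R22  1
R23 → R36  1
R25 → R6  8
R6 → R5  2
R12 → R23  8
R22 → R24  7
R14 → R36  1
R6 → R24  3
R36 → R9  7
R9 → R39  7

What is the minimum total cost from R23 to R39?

Candidate routes:
R23 → R36 → R9 → R39: 1+7+7 = 15
R23 → R36 → R9 → R22 → R39: 1+7+1+1 = 10
Cheapest is R23 → R36 → R9 → R22 → R39 at 10.

10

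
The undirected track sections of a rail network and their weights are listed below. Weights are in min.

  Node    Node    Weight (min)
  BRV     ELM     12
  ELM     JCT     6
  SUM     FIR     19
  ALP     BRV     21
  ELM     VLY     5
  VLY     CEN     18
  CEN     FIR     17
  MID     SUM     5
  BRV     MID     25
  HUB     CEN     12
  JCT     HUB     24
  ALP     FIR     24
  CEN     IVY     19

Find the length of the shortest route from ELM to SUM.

42 min

Enumerating some paths:
ELM - BRV - MID - SUM: 12+25+5 = 42
ELM - VLY - CEN - FIR - SUM: 5+18+17+19 = 59
The minimum is 42 min via ELM - BRV - MID - SUM.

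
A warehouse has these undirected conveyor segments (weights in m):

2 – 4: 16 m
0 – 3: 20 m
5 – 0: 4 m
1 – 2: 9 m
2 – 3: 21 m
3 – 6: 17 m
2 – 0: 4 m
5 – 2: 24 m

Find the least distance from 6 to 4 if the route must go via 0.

Shortest 6→0: 6 → 3 → 0 = 37
Best 0 to 4: 0 → 2 → 4 costing 20
Total via 0: 37 + 20 = 57 m.

57 m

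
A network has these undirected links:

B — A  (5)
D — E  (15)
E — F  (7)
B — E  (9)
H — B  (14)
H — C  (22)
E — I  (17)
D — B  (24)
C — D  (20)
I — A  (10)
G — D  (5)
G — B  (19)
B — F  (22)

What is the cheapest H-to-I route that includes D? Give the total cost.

70

Shortest H→D: H → B → D = 38
Best D to I: D → E → I costing 32
Total via D: 38 + 32 = 70.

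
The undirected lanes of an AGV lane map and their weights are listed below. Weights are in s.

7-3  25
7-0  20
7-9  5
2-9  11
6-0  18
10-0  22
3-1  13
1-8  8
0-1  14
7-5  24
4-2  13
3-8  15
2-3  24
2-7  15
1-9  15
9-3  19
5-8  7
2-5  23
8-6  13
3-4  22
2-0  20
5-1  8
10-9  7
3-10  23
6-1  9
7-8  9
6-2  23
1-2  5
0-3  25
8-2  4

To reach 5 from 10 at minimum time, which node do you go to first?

Compare a few routes:
10–9–1–5: 7+15+8 = 30
10–9–7–8–5: 7+5+9+7 = 28
10–9–2–8–5: 7+11+4+7 = 29
10–9–2–1–5: 7+11+5+8 = 31
The minimum is 28 s via 10–9–7–8–5.
So from 10 the first move is to 9.

9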